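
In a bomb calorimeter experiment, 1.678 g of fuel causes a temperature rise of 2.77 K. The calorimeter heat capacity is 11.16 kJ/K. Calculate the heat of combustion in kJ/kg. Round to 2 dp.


Hc = C_cal * delta_T / m_fuel
Q_released = 11.16 * 2.77 = 30.9132 kJ
m_fuel = 1.678 g = 1.678/1000 kg = 0.001678 kg
Hc = 30.9132 / 0.001678 = 18422.65 kJ/kg


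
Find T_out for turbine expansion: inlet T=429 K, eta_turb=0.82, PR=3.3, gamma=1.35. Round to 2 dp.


T_out = T_in * (1 - eta * (1 - PR^(-(gamma-1)/gamma)))
Exponent = -(1.35-1)/1.35 = -0.25925926
PR^exp = 3.3^(-0.25925926) = 0.73378775
Factor = 1 - 0.82*(1 - 0.73378775) = 0.78170596
T_out = 429 * 0.78170596 = 335.35 K


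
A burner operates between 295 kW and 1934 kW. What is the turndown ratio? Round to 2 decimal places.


TDR = Q_max / Q_min
TDR = 1934 / 295 = 6.56


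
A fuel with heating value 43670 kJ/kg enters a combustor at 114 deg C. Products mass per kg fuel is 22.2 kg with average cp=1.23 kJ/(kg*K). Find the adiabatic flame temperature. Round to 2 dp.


T_ad = T_in + Hc / (m_p * cp)
Denominator = 22.2 * 1.23 = 27.3060
Temperature rise = 43670 / 27.3060 = 1599.28 K
T_ad = 114 + 1599.28 = 1713.28 deg C


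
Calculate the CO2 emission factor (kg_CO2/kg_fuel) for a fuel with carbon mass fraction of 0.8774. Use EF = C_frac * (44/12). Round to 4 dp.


EF = C_frac * (M_CO2 / M_C)
EF = 0.8774 * (44/12)
EF = 0.8774 * 3.666667 = 3.2171 kg_CO2/kg_fuel


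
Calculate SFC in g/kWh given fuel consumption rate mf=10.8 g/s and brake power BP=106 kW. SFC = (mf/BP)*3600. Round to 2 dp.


SFC = (mf / BP) * 3600
Rate = 10.8 / 106 = 0.101887 g/(s*kW)
SFC = 0.101887 * 3600 = 366.79 g/kWh


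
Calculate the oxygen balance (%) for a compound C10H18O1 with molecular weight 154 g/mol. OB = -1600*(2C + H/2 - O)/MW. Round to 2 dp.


OB = -1600 * (2C + H/2 - O) / MW
Inner = 2*10 + 18/2 - 1 = 28.00
OB = -1600 * 28.00 / 154 = -290.91%


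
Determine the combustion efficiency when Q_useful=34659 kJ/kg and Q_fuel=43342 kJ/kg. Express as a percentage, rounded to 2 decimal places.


Efficiency = (Q_useful / Q_fuel) * 100
Efficiency = (34659 / 43342) * 100
Efficiency = 0.7997 * 100 = 79.97%


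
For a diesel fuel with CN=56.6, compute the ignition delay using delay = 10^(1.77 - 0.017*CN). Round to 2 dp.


delay = 10^(1.77 - 0.017*CN)
Exponent = 1.77 - 0.017*56.6 = 0.8078
delay = 10^0.8078 = 6.42 ms


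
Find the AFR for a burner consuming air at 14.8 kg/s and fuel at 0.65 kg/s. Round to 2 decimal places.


AFR = m_air / m_fuel
AFR = 14.8 / 0.65 = 22.77


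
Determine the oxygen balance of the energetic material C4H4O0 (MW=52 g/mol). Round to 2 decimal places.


OB = -1600 * (2C + H/2 - O) / MW
Inner = 2*4 + 4/2 - 0 = 10.00
OB = -1600 * 10.00 / 52 = -307.69%


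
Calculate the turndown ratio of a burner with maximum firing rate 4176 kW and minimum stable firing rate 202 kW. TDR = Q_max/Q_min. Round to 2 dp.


TDR = Q_max / Q_min
TDR = 4176 / 202 = 20.67


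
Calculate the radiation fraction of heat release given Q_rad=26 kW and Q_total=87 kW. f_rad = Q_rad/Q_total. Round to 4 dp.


f_rad = Q_rad / Q_total
f_rad = 26 / 87 = 0.2989


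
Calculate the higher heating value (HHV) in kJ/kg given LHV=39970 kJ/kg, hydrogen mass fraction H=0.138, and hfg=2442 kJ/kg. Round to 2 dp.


HHV = LHV + hfg * 9 * H
Water addition = 2442 * 9 * 0.138 = 3032.964 kJ/kg
HHV = 39970 + 3032.964 = 43002.96 kJ/kg


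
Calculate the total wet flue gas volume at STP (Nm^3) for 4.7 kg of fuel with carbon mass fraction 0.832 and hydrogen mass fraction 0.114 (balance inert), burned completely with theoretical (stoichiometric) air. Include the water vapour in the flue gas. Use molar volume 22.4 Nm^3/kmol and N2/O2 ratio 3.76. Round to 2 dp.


Per kg fuel: CO2 = (C/12 kmol)*22.4 = (0.832/12)*22.4 = 1.55307 Nm^3
Per kg fuel: H2O = (H/2 kmol)*22.4 = (0.114/2)*22.4 = 1.27680 Nm^3
O2 needed per kg fuel = C/12 + H/4 = 0.832/12 + 0.114/4 = 0.09783333 kmol
Per kg fuel: N2 = O2*3.76*22.4 = 0.09783333*3.76*22.4 = 8.23991 Nm^3
Total per kg = 1.55307 + 1.27680 + 8.23991 = 11.06978 Nm^3
Total = 11.06978 * 4.7 = 52.03 Nm^3


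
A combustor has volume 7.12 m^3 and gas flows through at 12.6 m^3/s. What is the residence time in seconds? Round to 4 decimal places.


tau = V / Q_flow
tau = 7.12 / 12.6 = 0.5651 s


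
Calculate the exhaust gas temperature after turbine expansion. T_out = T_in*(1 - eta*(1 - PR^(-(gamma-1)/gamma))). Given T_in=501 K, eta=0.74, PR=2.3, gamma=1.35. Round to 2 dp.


T_out = T_in * (1 - eta * (1 - PR^(-(gamma-1)/gamma)))
Exponent = -(1.35-1)/1.35 = -0.25925926
PR^exp = 2.3^(-0.25925926) = 0.80578413
Factor = 1 - 0.74*(1 - 0.80578413) = 0.85628026
T_out = 501 * 0.85628026 = 429.00 K


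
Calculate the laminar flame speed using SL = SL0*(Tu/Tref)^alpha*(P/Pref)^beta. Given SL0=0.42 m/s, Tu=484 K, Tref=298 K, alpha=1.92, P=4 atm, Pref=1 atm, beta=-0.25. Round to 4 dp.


SL = SL0 * (Tu/Tref)^alpha * (P/Pref)^beta
T ratio = 484/298 = 1.62416107
(T ratio)^alpha = 1.62416107^1.92 = 2.537511
(P/Pref)^beta = 4^(-0.25) = 0.707107
SL = 0.42 * 2.537511 * 0.707107 = 0.7536 m/s


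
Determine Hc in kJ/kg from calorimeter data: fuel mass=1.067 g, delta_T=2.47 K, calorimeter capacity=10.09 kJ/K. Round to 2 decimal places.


Hc = C_cal * delta_T / m_fuel
Q_released = 10.09 * 2.47 = 24.9223 kJ
m_fuel = 1.067 g = 1.067/1000 kg = 0.001067 kg
Hc = 24.9223 / 0.001067 = 23357.36 kJ/kg


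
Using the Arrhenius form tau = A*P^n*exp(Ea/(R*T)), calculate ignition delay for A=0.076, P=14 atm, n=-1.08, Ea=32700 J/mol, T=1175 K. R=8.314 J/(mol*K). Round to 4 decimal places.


tau = A * P^n * exp(Ea/(R*T))
P^n = 14^(-1.08) = 0.05783380
Ea/(R*T) = 32700/(8.314*1175) = 3.347340
exp(Ea/(R*T)) = 28.427026
tau = 0.076 * 0.05783380 * 28.427026 = 0.1249 ms


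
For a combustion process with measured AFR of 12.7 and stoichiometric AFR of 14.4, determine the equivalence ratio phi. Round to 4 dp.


phi = AFR_stoich / AFR_actual
phi = 14.4 / 12.7 = 1.1339


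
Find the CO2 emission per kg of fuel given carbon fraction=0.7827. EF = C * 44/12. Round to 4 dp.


EF = C_frac * (M_CO2 / M_C)
EF = 0.7827 * (44/12)
EF = 0.7827 * 3.666667 = 2.8699 kg_CO2/kg_fuel


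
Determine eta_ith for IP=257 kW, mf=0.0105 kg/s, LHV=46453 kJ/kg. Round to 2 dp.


eta_ith = (IP / (mf * LHV)) * 100
Denominator = 0.0105 * 46453 = 487.7565 kW
eta_ith = (257 / 487.7565) * 100 = 52.69%


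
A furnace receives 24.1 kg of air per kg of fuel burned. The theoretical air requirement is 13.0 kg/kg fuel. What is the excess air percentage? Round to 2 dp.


Excess air = actual - stoichiometric = 24.1 - 13.0 = 11.10 kg/kg fuel
Excess air % = (excess / stoich) * 100 = (11.10 / 13.0) * 100 = 85.38%


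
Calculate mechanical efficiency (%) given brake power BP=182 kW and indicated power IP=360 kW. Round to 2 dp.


eta_mech = (BP / IP) * 100
Ratio = 182 / 360 = 0.5056
eta_mech = 0.5056 * 100 = 50.56%


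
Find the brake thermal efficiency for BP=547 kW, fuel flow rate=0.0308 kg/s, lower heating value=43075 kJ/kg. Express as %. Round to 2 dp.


eta_BTE = (BP / (mf * LHV)) * 100
Denominator = 0.0308 * 43075 = 1326.7100 kW
eta_BTE = (547 / 1326.7100) * 100 = 41.23%


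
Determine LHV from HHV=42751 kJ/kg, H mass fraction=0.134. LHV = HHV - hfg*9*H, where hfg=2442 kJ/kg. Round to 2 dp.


LHV = HHV - hfg * 9 * H
Water correction = 2442 * 9 * 0.134 = 2945.052 kJ/kg
LHV = 42751 - 2945.052 = 39805.95 kJ/kg


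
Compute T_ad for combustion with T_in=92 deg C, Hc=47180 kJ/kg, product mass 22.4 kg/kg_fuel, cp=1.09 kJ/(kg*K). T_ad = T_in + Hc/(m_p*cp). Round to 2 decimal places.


T_ad = T_in + Hc / (m_p * cp)
Denominator = 22.4 * 1.09 = 24.4160
Temperature rise = 47180 / 24.4160 = 1932.34 K
T_ad = 92 + 1932.34 = 2024.34 deg C


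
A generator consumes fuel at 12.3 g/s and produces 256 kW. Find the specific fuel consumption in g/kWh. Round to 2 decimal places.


SFC = (mf / BP) * 3600
Rate = 12.3 / 256 = 0.048047 g/(s*kW)
SFC = 0.048047 * 3600 = 172.97 g/kWh


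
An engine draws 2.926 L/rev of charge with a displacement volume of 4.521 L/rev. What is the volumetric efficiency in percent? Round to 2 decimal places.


eta_v = (V_actual / V_disp) * 100
Ratio = 2.926 / 4.521 = 0.6472
eta_v = 0.6472 * 100 = 64.72%


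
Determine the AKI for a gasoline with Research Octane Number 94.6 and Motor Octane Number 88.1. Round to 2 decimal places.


AKI = (RON + MON) / 2
AKI = (94.6 + 88.1) / 2
AKI = 182.7 / 2 = 91.35


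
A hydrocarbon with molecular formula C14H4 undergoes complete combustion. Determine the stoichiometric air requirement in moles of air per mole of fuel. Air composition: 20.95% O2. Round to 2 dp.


Balanced combustion: C14H4 + 15 O2 -> 14 CO2 + 2 H2O
O2 needed = C + H/4 = 14 + 4/4 = 15.00 moles
Air moles = O2 / 0.2095 = 15.00 / 0.2095 = 71.60 moles air


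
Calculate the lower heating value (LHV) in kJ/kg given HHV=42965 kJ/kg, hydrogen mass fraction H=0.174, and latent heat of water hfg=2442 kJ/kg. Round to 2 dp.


LHV = HHV - hfg * 9 * H
Water correction = 2442 * 9 * 0.174 = 3824.172 kJ/kg
LHV = 42965 - 3824.172 = 39140.83 kJ/kg


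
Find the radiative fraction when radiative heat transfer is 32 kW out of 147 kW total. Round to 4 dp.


f_rad = Q_rad / Q_total
f_rad = 32 / 147 = 0.2177


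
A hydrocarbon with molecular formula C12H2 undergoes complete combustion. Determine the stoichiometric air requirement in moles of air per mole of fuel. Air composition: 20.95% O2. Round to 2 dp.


Balanced combustion: C12H2 + 12.5 O2 -> 12 CO2 + 1 H2O
O2 needed = C + H/4 = 12 + 2/4 = 12.50 moles
Air moles = O2 / 0.2095 = 12.50 / 0.2095 = 59.67 moles air


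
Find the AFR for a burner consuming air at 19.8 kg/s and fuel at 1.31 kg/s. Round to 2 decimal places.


AFR = m_air / m_fuel
AFR = 19.8 / 1.31 = 15.11


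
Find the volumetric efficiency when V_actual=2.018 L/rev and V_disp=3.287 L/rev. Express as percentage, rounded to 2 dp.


eta_v = (V_actual / V_disp) * 100
Ratio = 2.018 / 3.287 = 0.6139
eta_v = 0.6139 * 100 = 61.39%


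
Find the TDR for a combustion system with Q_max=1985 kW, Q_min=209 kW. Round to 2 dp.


TDR = Q_max / Q_min
TDR = 1985 / 209 = 9.50


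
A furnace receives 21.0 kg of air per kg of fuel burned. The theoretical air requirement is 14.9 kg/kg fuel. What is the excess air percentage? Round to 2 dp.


Excess air = actual - stoichiometric = 21.0 - 14.9 = 6.10 kg/kg fuel
Excess air % = (excess / stoich) * 100 = (6.10 / 14.9) * 100 = 40.94%


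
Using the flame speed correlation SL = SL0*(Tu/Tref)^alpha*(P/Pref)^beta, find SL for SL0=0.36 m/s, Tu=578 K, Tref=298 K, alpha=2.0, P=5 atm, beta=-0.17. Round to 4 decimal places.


SL = SL0 * (Tu/Tref)^alpha * (P/Pref)^beta
T ratio = 578/298 = 1.93959732
(T ratio)^alpha = 1.93959732^2.0 = 3.762038
(P/Pref)^beta = 5^(-0.17) = 0.760633
SL = 0.36 * 3.762038 * 0.760633 = 1.0302 m/s


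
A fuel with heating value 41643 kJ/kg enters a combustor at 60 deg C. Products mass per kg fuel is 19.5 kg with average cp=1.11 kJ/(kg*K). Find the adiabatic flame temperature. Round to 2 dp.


T_ad = T_in + Hc / (m_p * cp)
Denominator = 19.5 * 1.11 = 21.6450
Temperature rise = 41643 / 21.6450 = 1923.91 K
T_ad = 60 + 1923.91 = 1983.91 deg C


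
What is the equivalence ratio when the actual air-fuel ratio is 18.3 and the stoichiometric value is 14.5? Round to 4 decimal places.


phi = AFR_stoich / AFR_actual
phi = 14.5 / 18.3 = 0.7923


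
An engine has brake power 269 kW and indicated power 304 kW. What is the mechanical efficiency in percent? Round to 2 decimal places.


eta_mech = (BP / IP) * 100
Ratio = 269 / 304 = 0.8849
eta_mech = 0.8849 * 100 = 88.49%


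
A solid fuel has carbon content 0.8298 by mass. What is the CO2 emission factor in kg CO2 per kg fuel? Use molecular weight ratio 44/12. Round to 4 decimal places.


EF = C_frac * (M_CO2 / M_C)
EF = 0.8298 * (44/12)
EF = 0.8298 * 3.666667 = 3.0426 kg_CO2/kg_fuel


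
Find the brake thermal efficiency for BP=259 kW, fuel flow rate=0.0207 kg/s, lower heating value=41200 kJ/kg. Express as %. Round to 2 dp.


eta_BTE = (BP / (mf * LHV)) * 100
Denominator = 0.0207 * 41200 = 852.8400 kW
eta_BTE = (259 / 852.8400) * 100 = 30.37%


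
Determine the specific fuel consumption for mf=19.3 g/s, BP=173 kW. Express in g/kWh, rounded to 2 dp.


SFC = (mf / BP) * 3600
Rate = 19.3 / 173 = 0.111561 g/(s*kW)
SFC = 0.111561 * 3600 = 401.62 g/kWh


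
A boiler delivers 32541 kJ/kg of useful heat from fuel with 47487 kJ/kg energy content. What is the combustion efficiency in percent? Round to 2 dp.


Efficiency = (Q_useful / Q_fuel) * 100
Efficiency = (32541 / 47487) * 100
Efficiency = 0.6853 * 100 = 68.53%


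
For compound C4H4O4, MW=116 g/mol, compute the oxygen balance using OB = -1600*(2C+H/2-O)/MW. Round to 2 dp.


OB = -1600 * (2C + H/2 - O) / MW
Inner = 2*4 + 4/2 - 4 = 6.00
OB = -1600 * 6.00 / 116 = -82.76%


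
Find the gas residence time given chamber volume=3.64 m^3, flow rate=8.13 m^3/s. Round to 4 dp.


tau = V / Q_flow
tau = 3.64 / 8.13 = 0.4477 s


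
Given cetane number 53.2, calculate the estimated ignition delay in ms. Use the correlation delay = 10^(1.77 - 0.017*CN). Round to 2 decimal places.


delay = 10^(1.77 - 0.017*CN)
Exponent = 1.77 - 0.017*53.2 = 0.8656
delay = 10^0.8656 = 7.34 ms


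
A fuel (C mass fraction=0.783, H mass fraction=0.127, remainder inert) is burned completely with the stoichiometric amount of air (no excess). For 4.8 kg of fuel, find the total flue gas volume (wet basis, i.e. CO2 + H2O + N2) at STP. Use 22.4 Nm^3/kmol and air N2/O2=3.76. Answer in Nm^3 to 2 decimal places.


Per kg fuel: CO2 = (C/12 kmol)*22.4 = (0.783/12)*22.4 = 1.46160 Nm^3
Per kg fuel: H2O = (H/2 kmol)*22.4 = (0.127/2)*22.4 = 1.42240 Nm^3
O2 needed per kg fuel = C/12 + H/4 = 0.783/12 + 0.127/4 = 0.09700000 kmol
Per kg fuel: N2 = O2*3.76*22.4 = 0.09700000*3.76*22.4 = 8.16973 Nm^3
Total per kg = 1.46160 + 1.42240 + 8.16973 = 11.05373 Nm^3
Total = 11.05373 * 4.8 = 53.06 Nm^3


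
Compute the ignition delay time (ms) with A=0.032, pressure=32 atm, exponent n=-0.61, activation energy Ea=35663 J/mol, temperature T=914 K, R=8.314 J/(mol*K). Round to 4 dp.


tau = A * P^n * exp(Ea/(R*T))
P^n = 32^(-0.61) = 0.12074204
Ea/(R*T) = 35663/(8.314*914) = 4.693120
exp(Ea/(R*T)) = 109.193331
tau = 0.032 * 0.12074204 * 109.193331 = 0.4219 ms


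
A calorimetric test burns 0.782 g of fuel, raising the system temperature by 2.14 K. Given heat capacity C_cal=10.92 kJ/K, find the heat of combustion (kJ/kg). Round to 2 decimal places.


Hc = C_cal * delta_T / m_fuel
Q_released = 10.92 * 2.14 = 23.3688 kJ
m_fuel = 0.782 g = 0.782/1000 kg = 0.000782 kg
Hc = 23.3688 / 0.000782 = 29883.38 kJ/kg


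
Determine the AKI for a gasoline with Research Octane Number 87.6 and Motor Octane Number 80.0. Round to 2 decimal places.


AKI = (RON + MON) / 2
AKI = (87.6 + 80.0) / 2
AKI = 167.6 / 2 = 83.80


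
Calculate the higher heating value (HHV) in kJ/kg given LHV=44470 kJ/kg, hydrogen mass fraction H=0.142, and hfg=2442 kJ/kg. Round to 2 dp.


HHV = LHV + hfg * 9 * H
Water addition = 2442 * 9 * 0.142 = 3120.876 kJ/kg
HHV = 44470 + 3120.876 = 47590.88 kJ/kg


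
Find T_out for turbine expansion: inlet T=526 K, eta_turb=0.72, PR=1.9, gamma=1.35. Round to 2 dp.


T_out = T_in * (1 - eta * (1 - PR^(-(gamma-1)/gamma)))
Exponent = -(1.35-1)/1.35 = -0.25925926
PR^exp = 1.9^(-0.25925926) = 0.84670193
Factor = 1 - 0.72*(1 - 0.84670193) = 0.88962539
T_out = 526 * 0.88962539 = 467.94 K


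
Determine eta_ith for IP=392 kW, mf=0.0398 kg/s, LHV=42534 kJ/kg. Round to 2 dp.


eta_ith = (IP / (mf * LHV)) * 100
Denominator = 0.0398 * 42534 = 1692.8532 kW
eta_ith = (392 / 1692.8532) * 100 = 23.16%


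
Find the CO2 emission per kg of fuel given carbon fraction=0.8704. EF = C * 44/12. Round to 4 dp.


EF = C_frac * (M_CO2 / M_C)
EF = 0.8704 * (44/12)
EF = 0.8704 * 3.666667 = 3.1915 kg_CO2/kg_fuel


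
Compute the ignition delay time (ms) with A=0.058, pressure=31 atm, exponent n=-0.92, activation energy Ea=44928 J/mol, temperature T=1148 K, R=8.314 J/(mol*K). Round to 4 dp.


tau = A * P^n * exp(Ea/(R*T))
P^n = 31^(-0.92) = 0.04245680
Ea/(R*T) = 44928/(8.314*1148) = 4.707227
exp(Ea/(R*T)) = 110.744682
tau = 0.058 * 0.04245680 * 110.744682 = 0.2727 ms


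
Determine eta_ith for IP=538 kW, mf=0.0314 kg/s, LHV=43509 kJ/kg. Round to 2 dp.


eta_ith = (IP / (mf * LHV)) * 100
Denominator = 0.0314 * 43509 = 1366.1826 kW
eta_ith = (538 / 1366.1826) * 100 = 39.38%


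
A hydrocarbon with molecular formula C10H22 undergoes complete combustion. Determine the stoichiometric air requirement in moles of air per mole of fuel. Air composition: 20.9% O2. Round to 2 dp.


Balanced combustion: C10H22 + 15.5 O2 -> 10 CO2 + 11 H2O
O2 needed = C + H/4 = 10 + 22/4 = 15.50 moles
Air moles = O2 / 0.209 = 15.50 / 0.209 = 74.16 moles air


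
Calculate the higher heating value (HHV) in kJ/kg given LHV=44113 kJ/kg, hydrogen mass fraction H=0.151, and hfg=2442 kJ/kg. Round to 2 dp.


HHV = LHV + hfg * 9 * H
Water addition = 2442 * 9 * 0.151 = 3318.678 kJ/kg
HHV = 44113 + 3318.678 = 47431.68 kJ/kg


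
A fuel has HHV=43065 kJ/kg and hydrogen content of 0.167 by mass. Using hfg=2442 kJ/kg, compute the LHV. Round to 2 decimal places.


LHV = HHV - hfg * 9 * H
Water correction = 2442 * 9 * 0.167 = 3670.326 kJ/kg
LHV = 43065 - 3670.326 = 39394.67 kJ/kg


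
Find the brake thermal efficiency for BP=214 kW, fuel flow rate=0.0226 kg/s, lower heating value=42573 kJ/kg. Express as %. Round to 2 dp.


eta_BTE = (BP / (mf * LHV)) * 100
Denominator = 0.0226 * 42573 = 962.1498 kW
eta_BTE = (214 / 962.1498) * 100 = 22.24%


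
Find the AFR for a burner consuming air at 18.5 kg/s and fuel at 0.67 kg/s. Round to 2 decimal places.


AFR = m_air / m_fuel
AFR = 18.5 / 0.67 = 27.61


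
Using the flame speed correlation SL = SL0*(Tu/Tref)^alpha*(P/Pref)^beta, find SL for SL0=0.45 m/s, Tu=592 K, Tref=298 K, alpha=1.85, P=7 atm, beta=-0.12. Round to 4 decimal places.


SL = SL0 * (Tu/Tref)^alpha * (P/Pref)^beta
T ratio = 592/298 = 1.98657718
(T ratio)^alpha = 1.98657718^1.85 = 3.560369
(P/Pref)^beta = 7^(-0.12) = 0.791750
SL = 0.45 * 3.560369 * 0.791750 = 1.2685 m/s


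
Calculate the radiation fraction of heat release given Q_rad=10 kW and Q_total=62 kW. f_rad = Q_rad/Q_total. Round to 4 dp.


f_rad = Q_rad / Q_total
f_rad = 10 / 62 = 0.1613


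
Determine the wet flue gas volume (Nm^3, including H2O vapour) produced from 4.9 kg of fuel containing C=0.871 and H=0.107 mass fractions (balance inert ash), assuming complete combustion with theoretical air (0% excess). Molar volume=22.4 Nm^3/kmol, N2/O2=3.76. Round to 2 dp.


Per kg fuel: CO2 = (C/12 kmol)*22.4 = (0.871/12)*22.4 = 1.62587 Nm^3
Per kg fuel: H2O = (H/2 kmol)*22.4 = (0.107/2)*22.4 = 1.19840 Nm^3
O2 needed per kg fuel = C/12 + H/4 = 0.871/12 + 0.107/4 = 0.09933333 kmol
Per kg fuel: N2 = O2*3.76*22.4 = 0.09933333*3.76*22.4 = 8.36625 Nm^3
Total per kg = 1.62587 + 1.19840 + 8.36625 = 11.19052 Nm^3
Total = 11.19052 * 4.9 = 54.83 Nm^3


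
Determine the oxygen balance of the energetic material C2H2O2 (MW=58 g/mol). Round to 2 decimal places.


OB = -1600 * (2C + H/2 - O) / MW
Inner = 2*2 + 2/2 - 2 = 3.00
OB = -1600 * 3.00 / 58 = -82.76%


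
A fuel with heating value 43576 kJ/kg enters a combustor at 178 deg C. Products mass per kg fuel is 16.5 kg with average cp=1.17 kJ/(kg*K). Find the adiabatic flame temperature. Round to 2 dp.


T_ad = T_in + Hc / (m_p * cp)
Denominator = 16.5 * 1.17 = 19.3050
Temperature rise = 43576 / 19.3050 = 2257.24 K
T_ad = 178 + 2257.24 = 2435.24 deg C


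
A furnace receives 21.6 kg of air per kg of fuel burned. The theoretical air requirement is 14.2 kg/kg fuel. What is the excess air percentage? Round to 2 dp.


Excess air = actual - stoichiometric = 21.6 - 14.2 = 7.40 kg/kg fuel
Excess air % = (excess / stoich) * 100 = (7.40 / 14.2) * 100 = 52.11%


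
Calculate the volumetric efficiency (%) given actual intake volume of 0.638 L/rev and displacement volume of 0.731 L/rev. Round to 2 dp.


eta_v = (V_actual / V_disp) * 100
Ratio = 0.638 / 0.731 = 0.8728
eta_v = 0.8728 * 100 = 87.28%


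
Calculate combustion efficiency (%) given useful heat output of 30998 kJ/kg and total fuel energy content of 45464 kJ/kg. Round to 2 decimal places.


Efficiency = (Q_useful / Q_fuel) * 100
Efficiency = (30998 / 45464) * 100
Efficiency = 0.6818 * 100 = 68.18%


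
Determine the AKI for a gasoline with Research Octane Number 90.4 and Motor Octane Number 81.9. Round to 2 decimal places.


AKI = (RON + MON) / 2
AKI = (90.4 + 81.9) / 2
AKI = 172.3 / 2 = 86.15


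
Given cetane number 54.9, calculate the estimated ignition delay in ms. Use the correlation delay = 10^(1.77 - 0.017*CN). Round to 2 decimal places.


delay = 10^(1.77 - 0.017*CN)
Exponent = 1.77 - 0.017*54.9 = 0.8367
delay = 10^0.8367 = 6.87 ms


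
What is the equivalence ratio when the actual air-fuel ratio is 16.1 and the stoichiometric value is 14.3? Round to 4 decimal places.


phi = AFR_stoich / AFR_actual
phi = 14.3 / 16.1 = 0.8882


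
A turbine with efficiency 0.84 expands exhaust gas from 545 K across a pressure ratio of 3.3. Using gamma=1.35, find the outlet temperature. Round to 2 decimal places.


T_out = T_in * (1 - eta * (1 - PR^(-(gamma-1)/gamma)))
Exponent = -(1.35-1)/1.35 = -0.25925926
PR^exp = 3.3^(-0.25925926) = 0.73378775
Factor = 1 - 0.84*(1 - 0.73378775) = 0.77638171
T_out = 545 * 0.77638171 = 423.13 K


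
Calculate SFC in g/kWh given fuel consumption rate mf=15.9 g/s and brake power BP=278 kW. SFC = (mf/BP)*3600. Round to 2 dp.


SFC = (mf / BP) * 3600
Rate = 15.9 / 278 = 0.057194 g/(s*kW)
SFC = 0.057194 * 3600 = 205.90 g/kWh


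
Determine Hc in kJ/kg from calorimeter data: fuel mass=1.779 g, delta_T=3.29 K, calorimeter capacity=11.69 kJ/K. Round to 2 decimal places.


Hc = C_cal * delta_T / m_fuel
Q_released = 11.69 * 3.29 = 38.4601 kJ
m_fuel = 1.779 g = 1.779/1000 kg = 0.001779 kg
Hc = 38.4601 / 0.001779 = 21618.94 kJ/kg


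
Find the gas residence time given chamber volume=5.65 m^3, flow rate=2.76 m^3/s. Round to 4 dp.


tau = V / Q_flow
tau = 5.65 / 2.76 = 2.0471 s


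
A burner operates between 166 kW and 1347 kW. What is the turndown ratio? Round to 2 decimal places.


TDR = Q_max / Q_min
TDR = 1347 / 166 = 8.11


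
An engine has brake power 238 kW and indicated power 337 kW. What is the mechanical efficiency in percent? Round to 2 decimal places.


eta_mech = (BP / IP) * 100
Ratio = 238 / 337 = 0.7062
eta_mech = 0.7062 * 100 = 70.62%


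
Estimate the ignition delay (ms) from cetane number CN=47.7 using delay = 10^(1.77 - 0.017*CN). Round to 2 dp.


delay = 10^(1.77 - 0.017*CN)
Exponent = 1.77 - 0.017*47.7 = 0.9591
delay = 10^0.9591 = 9.10 ms


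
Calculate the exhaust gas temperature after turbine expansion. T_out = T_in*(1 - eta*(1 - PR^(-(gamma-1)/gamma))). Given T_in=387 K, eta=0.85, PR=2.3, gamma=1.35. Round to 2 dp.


T_out = T_in * (1 - eta * (1 - PR^(-(gamma-1)/gamma)))
Exponent = -(1.35-1)/1.35 = -0.25925926
PR^exp = 2.3^(-0.25925926) = 0.80578413
Factor = 1 - 0.85*(1 - 0.80578413) = 0.83491651
T_out = 387 * 0.83491651 = 323.11 K


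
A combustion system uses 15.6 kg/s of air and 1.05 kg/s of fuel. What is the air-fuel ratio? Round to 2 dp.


AFR = m_air / m_fuel
AFR = 15.6 / 1.05 = 14.86


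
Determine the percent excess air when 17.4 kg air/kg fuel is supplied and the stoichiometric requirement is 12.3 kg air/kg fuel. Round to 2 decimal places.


Excess air = actual - stoichiometric = 17.4 - 12.3 = 5.10 kg/kg fuel
Excess air % = (excess / stoich) * 100 = (5.10 / 12.3) * 100 = 41.46%


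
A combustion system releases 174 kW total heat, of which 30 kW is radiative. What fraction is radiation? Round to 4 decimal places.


f_rad = Q_rad / Q_total
f_rad = 30 / 174 = 0.1724


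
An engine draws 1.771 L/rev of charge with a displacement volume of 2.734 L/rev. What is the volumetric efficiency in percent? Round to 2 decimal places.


eta_v = (V_actual / V_disp) * 100
Ratio = 1.771 / 2.734 = 0.6478
eta_v = 0.6478 * 100 = 64.78%


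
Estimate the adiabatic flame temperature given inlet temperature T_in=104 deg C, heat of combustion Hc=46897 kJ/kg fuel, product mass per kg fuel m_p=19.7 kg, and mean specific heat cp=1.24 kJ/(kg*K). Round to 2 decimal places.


T_ad = T_in + Hc / (m_p * cp)
Denominator = 19.7 * 1.24 = 24.4280
Temperature rise = 46897 / 24.4280 = 1919.81 K
T_ad = 104 + 1919.81 = 2023.81 deg C


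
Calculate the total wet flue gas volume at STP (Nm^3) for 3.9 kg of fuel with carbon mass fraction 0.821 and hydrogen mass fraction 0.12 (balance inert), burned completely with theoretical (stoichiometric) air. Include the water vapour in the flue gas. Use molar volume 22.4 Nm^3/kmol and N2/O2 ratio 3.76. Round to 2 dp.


Per kg fuel: CO2 = (C/12 kmol)*22.4 = (0.821/12)*22.4 = 1.53253 Nm^3
Per kg fuel: H2O = (H/2 kmol)*22.4 = (0.12/2)*22.4 = 1.34400 Nm^3
O2 needed per kg fuel = C/12 + H/4 = 0.821/12 + 0.12/4 = 0.09841667 kmol
Per kg fuel: N2 = O2*3.76*22.4 = 0.09841667*3.76*22.4 = 8.28905 Nm^3
Total per kg = 1.53253 + 1.34400 + 8.28905 = 11.16558 Nm^3
Total = 11.16558 * 3.9 = 43.55 Nm^3


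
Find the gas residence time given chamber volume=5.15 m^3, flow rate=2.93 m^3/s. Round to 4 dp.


tau = V / Q_flow
tau = 5.15 / 2.93 = 1.7577 s


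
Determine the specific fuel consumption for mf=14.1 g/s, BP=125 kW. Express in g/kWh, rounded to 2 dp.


SFC = (mf / BP) * 3600
Rate = 14.1 / 125 = 0.112800 g/(s*kW)
SFC = 0.112800 * 3600 = 406.08 g/kWh


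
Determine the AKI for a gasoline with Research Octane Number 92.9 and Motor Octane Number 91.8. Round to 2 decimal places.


AKI = (RON + MON) / 2
AKI = (92.9 + 91.8) / 2
AKI = 184.7 / 2 = 92.35


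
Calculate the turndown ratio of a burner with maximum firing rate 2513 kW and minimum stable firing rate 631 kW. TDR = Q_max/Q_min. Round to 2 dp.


TDR = Q_max / Q_min
TDR = 2513 / 631 = 3.98


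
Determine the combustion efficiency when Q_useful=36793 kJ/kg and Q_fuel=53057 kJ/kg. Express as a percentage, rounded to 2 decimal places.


Efficiency = (Q_useful / Q_fuel) * 100
Efficiency = (36793 / 53057) * 100
Efficiency = 0.6935 * 100 = 69.35%


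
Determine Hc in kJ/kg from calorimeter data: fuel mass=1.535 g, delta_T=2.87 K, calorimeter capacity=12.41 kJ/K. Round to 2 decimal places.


Hc = C_cal * delta_T / m_fuel
Q_released = 12.41 * 2.87 = 35.6167 kJ
m_fuel = 1.535 g = 1.535/1000 kg = 0.001535 kg
Hc = 35.6167 / 0.001535 = 23203.06 kJ/kg


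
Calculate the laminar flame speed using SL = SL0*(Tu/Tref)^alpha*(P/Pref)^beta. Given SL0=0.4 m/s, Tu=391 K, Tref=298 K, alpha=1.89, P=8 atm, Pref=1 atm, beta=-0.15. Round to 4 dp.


SL = SL0 * (Tu/Tref)^alpha * (P/Pref)^beta
T ratio = 391/298 = 1.31208054
(T ratio)^alpha = 1.31208054^1.89 = 1.670880
(P/Pref)^beta = 8^(-0.15) = 0.732043
SL = 0.4 * 1.670880 * 0.732043 = 0.4893 m/s


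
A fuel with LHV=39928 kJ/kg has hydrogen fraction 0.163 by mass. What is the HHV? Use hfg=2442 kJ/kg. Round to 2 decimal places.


HHV = LHV + hfg * 9 * H
Water addition = 2442 * 9 * 0.163 = 3582.414 kJ/kg
HHV = 39928 + 3582.414 = 43510.41 kJ/kg


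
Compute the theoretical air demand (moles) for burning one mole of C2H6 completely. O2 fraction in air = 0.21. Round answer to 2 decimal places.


Balanced combustion: C2H6 + 3.5 O2 -> 2 CO2 + 3 H2O
O2 needed = C + H/4 = 2 + 6/4 = 3.50 moles
Air moles = O2 / 0.21 = 3.50 / 0.21 = 16.67 moles air


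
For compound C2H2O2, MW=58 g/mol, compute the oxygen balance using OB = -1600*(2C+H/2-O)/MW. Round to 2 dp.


OB = -1600 * (2C + H/2 - O) / MW
Inner = 2*2 + 2/2 - 2 = 3.00
OB = -1600 * 3.00 / 58 = -82.76%


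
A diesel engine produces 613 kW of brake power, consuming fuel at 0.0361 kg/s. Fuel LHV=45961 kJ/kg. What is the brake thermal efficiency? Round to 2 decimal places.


eta_BTE = (BP / (mf * LHV)) * 100
Denominator = 0.0361 * 45961 = 1659.1921 kW
eta_BTE = (613 / 1659.1921) * 100 = 36.95%


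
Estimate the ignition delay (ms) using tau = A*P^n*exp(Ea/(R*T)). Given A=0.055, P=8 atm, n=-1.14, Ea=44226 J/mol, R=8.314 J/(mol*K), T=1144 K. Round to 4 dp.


tau = A * P^n * exp(Ea/(R*T))
P^n = 8^(-1.14) = 0.09342808
Ea/(R*T) = 44226/(8.314*1144) = 4.649879
exp(Ea/(R*T)) = 104.572293
tau = 0.055 * 0.09342808 * 104.572293 = 0.5373 ms


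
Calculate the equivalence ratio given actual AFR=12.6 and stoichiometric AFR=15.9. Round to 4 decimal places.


phi = AFR_stoich / AFR_actual
phi = 15.9 / 12.6 = 1.2619


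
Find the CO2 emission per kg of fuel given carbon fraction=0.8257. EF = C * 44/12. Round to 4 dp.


EF = C_frac * (M_CO2 / M_C)
EF = 0.8257 * (44/12)
EF = 0.8257 * 3.666667 = 3.0276 kg_CO2/kg_fuel


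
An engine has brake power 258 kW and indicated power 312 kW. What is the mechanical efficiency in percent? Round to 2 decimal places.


eta_mech = (BP / IP) * 100
Ratio = 258 / 312 = 0.8269
eta_mech = 0.8269 * 100 = 82.69%


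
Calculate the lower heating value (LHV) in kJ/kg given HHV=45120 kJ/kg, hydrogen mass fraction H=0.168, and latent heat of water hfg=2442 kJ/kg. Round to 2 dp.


LHV = HHV - hfg * 9 * H
Water correction = 2442 * 9 * 0.168 = 3692.304 kJ/kg
LHV = 45120 - 3692.304 = 41427.70 kJ/kg


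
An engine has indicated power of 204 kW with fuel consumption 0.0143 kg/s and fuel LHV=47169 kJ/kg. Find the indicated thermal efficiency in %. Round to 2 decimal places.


eta_ith = (IP / (mf * LHV)) * 100
Denominator = 0.0143 * 47169 = 674.5167 kW
eta_ith = (204 / 674.5167) * 100 = 30.24%


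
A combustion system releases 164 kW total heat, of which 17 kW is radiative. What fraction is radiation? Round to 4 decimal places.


f_rad = Q_rad / Q_total
f_rad = 17 / 164 = 0.1037


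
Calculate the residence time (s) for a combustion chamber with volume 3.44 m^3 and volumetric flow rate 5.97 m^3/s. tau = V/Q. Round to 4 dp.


tau = V / Q_flow
tau = 3.44 / 5.97 = 0.5762 s


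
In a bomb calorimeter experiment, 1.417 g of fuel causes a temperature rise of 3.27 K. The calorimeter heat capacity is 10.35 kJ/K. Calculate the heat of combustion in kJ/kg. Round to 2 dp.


Hc = C_cal * delta_T / m_fuel
Q_released = 10.35 * 3.27 = 33.8445 kJ
m_fuel = 1.417 g = 1.417/1000 kg = 0.001417 kg
Hc = 33.8445 / 0.001417 = 23884.62 kJ/kg


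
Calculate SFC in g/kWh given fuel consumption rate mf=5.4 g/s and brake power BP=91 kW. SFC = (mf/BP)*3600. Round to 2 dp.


SFC = (mf / BP) * 3600
Rate = 5.4 / 91 = 0.059341 g/(s*kW)
SFC = 0.059341 * 3600 = 213.63 g/kWh


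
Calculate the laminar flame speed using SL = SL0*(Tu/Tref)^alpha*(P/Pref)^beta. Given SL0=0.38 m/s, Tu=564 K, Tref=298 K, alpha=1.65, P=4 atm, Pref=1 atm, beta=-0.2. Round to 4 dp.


SL = SL0 * (Tu/Tref)^alpha * (P/Pref)^beta
T ratio = 564/298 = 1.89261745
(T ratio)^alpha = 1.89261745^1.65 = 2.865192
(P/Pref)^beta = 4^(-0.2) = 0.757858
SL = 0.38 * 2.865192 * 0.757858 = 0.8251 m/s


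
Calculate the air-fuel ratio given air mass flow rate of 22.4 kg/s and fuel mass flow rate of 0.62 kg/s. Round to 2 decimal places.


AFR = m_air / m_fuel
AFR = 22.4 / 0.62 = 36.13


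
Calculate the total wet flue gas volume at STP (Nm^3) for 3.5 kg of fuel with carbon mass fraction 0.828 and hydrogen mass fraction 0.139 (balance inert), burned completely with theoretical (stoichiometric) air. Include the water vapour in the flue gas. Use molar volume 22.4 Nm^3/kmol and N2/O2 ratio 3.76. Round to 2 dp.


Per kg fuel: CO2 = (C/12 kmol)*22.4 = (0.828/12)*22.4 = 1.54560 Nm^3
Per kg fuel: H2O = (H/2 kmol)*22.4 = (0.139/2)*22.4 = 1.55680 Nm^3
O2 needed per kg fuel = C/12 + H/4 = 0.828/12 + 0.139/4 = 0.10375000 kmol
Per kg fuel: N2 = O2*3.76*22.4 = 0.10375000*3.76*22.4 = 8.73824 Nm^3
Total per kg = 1.54560 + 1.55680 + 8.73824 = 11.84064 Nm^3
Total = 11.84064 * 3.5 = 41.44 Nm^3


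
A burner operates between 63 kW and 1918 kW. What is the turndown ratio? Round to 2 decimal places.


TDR = Q_max / Q_min
TDR = 1918 / 63 = 30.44


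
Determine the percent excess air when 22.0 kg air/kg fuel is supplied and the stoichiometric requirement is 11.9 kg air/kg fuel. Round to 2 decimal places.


Excess air = actual - stoichiometric = 22.0 - 11.9 = 10.10 kg/kg fuel
Excess air % = (excess / stoich) * 100 = (10.10 / 11.9) * 100 = 84.87%


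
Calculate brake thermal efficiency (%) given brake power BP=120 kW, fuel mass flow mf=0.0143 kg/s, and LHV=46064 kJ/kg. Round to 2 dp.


eta_BTE = (BP / (mf * LHV)) * 100
Denominator = 0.0143 * 46064 = 658.7152 kW
eta_BTE = (120 / 658.7152) * 100 = 18.22%


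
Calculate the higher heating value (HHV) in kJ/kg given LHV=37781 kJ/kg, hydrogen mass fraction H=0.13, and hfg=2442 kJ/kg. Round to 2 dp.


HHV = LHV + hfg * 9 * H
Water addition = 2442 * 9 * 0.13 = 2857.140 kJ/kg
HHV = 37781 + 2857.140 = 40638.14 kJ/kg


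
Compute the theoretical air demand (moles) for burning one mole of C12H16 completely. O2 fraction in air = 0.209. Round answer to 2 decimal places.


Balanced combustion: C12H16 + 16 O2 -> 12 CO2 + 8 H2O
O2 needed = C + H/4 = 12 + 16/4 = 16.00 moles
Air moles = O2 / 0.209 = 16.00 / 0.209 = 76.56 moles air


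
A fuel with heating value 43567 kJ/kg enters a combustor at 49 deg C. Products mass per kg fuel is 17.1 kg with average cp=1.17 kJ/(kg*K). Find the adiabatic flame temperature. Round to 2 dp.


T_ad = T_in + Hc / (m_p * cp)
Denominator = 17.1 * 1.17 = 20.0070
Temperature rise = 43567 / 20.0070 = 2177.59 K
T_ad = 49 + 2177.59 = 2226.59 deg C


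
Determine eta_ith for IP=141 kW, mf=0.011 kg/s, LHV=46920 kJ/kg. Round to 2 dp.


eta_ith = (IP / (mf * LHV)) * 100
Denominator = 0.011 * 46920 = 516.1200 kW
eta_ith = (141 / 516.1200) * 100 = 27.32%


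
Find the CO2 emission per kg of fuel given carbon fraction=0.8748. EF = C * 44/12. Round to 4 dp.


EF = C_frac * (M_CO2 / M_C)
EF = 0.8748 * (44/12)
EF = 0.8748 * 3.666667 = 3.2076 kg_CO2/kg_fuel


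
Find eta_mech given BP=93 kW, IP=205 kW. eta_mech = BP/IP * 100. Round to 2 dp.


eta_mech = (BP / IP) * 100
Ratio = 93 / 205 = 0.4537
eta_mech = 0.4537 * 100 = 45.37%


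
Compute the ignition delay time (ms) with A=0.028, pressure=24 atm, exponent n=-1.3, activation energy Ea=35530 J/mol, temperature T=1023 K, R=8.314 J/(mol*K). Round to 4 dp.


tau = A * P^n * exp(Ea/(R*T))
P^n = 24^(-1.3) = 0.01605925
Ea/(R*T) = 35530/(8.314*1023) = 4.177434
exp(Ea/(R*T)) = 65.198312
tau = 0.028 * 0.01605925 * 65.198312 = 0.0293 ms


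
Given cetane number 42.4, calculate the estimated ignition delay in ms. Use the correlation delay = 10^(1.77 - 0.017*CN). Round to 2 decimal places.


delay = 10^(1.77 - 0.017*CN)
Exponent = 1.77 - 0.017*42.4 = 1.0492
delay = 10^1.0492 = 11.20 ms


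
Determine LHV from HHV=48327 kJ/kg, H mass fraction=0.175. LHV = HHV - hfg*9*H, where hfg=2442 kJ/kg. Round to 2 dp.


LHV = HHV - hfg * 9 * H
Water correction = 2442 * 9 * 0.175 = 3846.150 kJ/kg
LHV = 48327 - 3846.150 = 44480.85 kJ/kg


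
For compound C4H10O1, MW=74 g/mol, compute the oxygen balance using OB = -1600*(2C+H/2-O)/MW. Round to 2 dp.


OB = -1600 * (2C + H/2 - O) / MW
Inner = 2*4 + 10/2 - 1 = 12.00
OB = -1600 * 12.00 / 74 = -259.46%


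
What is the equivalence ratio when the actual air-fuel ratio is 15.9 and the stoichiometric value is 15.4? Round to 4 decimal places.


phi = AFR_stoich / AFR_actual
phi = 15.4 / 15.9 = 0.9686


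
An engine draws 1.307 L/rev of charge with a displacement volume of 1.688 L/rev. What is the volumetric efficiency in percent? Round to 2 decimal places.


eta_v = (V_actual / V_disp) * 100
Ratio = 1.307 / 1.688 = 0.7743
eta_v = 0.7743 * 100 = 77.43%


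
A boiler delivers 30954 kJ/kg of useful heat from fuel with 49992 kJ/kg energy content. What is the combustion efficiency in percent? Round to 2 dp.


Efficiency = (Q_useful / Q_fuel) * 100
Efficiency = (30954 / 49992) * 100
Efficiency = 0.6192 * 100 = 61.92%


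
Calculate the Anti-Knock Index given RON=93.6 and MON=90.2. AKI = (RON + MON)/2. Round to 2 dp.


AKI = (RON + MON) / 2
AKI = (93.6 + 90.2) / 2
AKI = 183.8 / 2 = 91.90


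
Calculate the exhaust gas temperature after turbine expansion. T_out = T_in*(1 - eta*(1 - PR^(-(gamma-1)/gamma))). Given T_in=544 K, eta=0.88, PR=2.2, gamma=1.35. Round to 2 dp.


T_out = T_in * (1 - eta * (1 - PR^(-(gamma-1)/gamma)))
Exponent = -(1.35-1)/1.35 = -0.25925926
PR^exp = 2.2^(-0.25925926) = 0.81512413
Factor = 1 - 0.88*(1 - 0.81512413) = 0.83730923
T_out = 544 * 0.83730923 = 455.50 K


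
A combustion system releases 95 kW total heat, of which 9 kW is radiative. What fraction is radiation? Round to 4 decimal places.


f_rad = Q_rad / Q_total
f_rad = 9 / 95 = 0.0947


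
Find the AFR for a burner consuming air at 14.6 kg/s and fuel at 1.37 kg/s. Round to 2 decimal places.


AFR = m_air / m_fuel
AFR = 14.6 / 1.37 = 10.66


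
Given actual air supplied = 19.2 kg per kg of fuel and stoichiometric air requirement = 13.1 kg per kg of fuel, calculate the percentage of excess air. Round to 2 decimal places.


Excess air = actual - stoichiometric = 19.2 - 13.1 = 6.10 kg/kg fuel
Excess air % = (excess / stoich) * 100 = (6.10 / 13.1) * 100 = 46.56%


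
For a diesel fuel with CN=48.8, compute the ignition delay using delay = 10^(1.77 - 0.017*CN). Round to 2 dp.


delay = 10^(1.77 - 0.017*CN)
Exponent = 1.77 - 0.017*48.8 = 0.9404
delay = 10^0.9404 = 8.72 ms


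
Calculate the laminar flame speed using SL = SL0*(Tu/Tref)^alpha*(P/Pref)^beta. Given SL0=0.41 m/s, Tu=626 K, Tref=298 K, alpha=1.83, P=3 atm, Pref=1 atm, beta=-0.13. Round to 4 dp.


SL = SL0 * (Tu/Tref)^alpha * (P/Pref)^beta
T ratio = 626/298 = 2.10067114
(T ratio)^alpha = 2.10067114^1.83 = 3.889692
(P/Pref)^beta = 3^(-0.13) = 0.866910
SL = 0.41 * 3.889692 * 0.866910 = 1.3825 m/s


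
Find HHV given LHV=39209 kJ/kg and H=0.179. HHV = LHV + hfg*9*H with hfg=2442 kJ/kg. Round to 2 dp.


HHV = LHV + hfg * 9 * H
Water addition = 2442 * 9 * 0.179 = 3934.062 kJ/kg
HHV = 39209 + 3934.062 = 43143.06 kJ/kg


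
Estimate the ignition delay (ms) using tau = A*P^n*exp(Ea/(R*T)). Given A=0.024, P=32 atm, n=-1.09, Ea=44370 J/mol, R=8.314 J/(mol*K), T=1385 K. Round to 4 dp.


tau = A * P^n * exp(Ea/(R*T))
P^n = 32^(-1.09) = 0.02287634
Ea/(R*T) = 44370/(8.314*1385) = 3.853272
exp(Ea/(R*T)) = 47.147063
tau = 0.024 * 0.02287634 * 47.147063 = 0.0259 ms


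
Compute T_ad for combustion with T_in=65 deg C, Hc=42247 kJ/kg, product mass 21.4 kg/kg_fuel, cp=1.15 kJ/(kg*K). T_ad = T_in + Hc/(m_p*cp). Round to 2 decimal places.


T_ad = T_in + Hc / (m_p * cp)
Denominator = 21.4 * 1.15 = 24.6100
Temperature rise = 42247 / 24.6100 = 1716.66 K
T_ad = 65 + 1716.66 = 1781.66 deg C


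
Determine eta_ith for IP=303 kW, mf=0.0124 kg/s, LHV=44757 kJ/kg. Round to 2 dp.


eta_ith = (IP / (mf * LHV)) * 100
Denominator = 0.0124 * 44757 = 554.9868 kW
eta_ith = (303 / 554.9868) * 100 = 54.60%


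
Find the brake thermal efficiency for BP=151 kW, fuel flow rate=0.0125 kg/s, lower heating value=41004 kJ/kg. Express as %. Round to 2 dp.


eta_BTE = (BP / (mf * LHV)) * 100
Denominator = 0.0125 * 41004 = 512.5500 kW
eta_BTE = (151 / 512.5500) * 100 = 29.46%


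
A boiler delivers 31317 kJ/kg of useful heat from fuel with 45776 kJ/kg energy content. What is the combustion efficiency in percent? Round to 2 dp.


Efficiency = (Q_useful / Q_fuel) * 100
Efficiency = (31317 / 45776) * 100
Efficiency = 0.6841 * 100 = 68.41%


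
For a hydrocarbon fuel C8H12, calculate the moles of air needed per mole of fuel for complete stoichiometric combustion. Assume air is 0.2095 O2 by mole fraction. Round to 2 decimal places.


Balanced combustion: C8H12 + 11 O2 -> 8 CO2 + 6 H2O
O2 needed = C + H/4 = 8 + 12/4 = 11.00 moles
Air moles = O2 / 0.2095 = 11.00 / 0.2095 = 52.51 moles air
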